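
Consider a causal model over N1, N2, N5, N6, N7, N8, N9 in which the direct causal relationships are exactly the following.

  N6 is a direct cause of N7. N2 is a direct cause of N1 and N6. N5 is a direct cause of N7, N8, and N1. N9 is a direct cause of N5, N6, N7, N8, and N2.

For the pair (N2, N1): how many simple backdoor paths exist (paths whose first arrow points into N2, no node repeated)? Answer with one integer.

A backdoor path from N2 to N1 is any simple undirected path whose first edge points into N2 (i.e. leaves N2 via a parent).
Parents of N2: {N9}.
Enumerating:
  P1: N2 <- N9 -> N5 -> N1
  P2: N2 <- N9 -> N6 -> N7 <- N5 -> N1
  P3: N2 <- N9 -> N7 <- N5 -> N1
  P4: N2 <- N9 -> N8 <- N5 -> N1
That exhausts the simple backdoor paths. Count: 4.

4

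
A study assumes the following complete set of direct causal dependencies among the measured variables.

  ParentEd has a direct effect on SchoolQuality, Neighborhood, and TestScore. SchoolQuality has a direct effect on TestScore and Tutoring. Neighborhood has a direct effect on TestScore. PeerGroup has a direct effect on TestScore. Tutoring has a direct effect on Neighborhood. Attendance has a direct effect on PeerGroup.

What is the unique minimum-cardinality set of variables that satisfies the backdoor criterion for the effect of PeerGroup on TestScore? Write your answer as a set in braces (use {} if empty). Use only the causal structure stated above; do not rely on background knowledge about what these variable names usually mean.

{}

Variables eligible for adjustment (non-descendants of PeerGroup, excluding PeerGroup and TestScore): {Attendance, Neighborhood, ParentEd, SchoolQuality, Tutoring}.
Backdoor paths from PeerGroup to TestScore:
  (none)
With no backdoor paths the empty set already satisfies the criterion, and it is trivially minimal.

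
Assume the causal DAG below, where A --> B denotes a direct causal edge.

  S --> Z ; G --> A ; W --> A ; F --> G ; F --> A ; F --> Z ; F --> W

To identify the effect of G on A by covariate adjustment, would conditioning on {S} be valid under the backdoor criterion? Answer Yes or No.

Backdoor paths from G to A (paths whose first edge points into G):
  P1: G <- F -> W -> A
  P2: G <- F -> A
Condition 1 (no descendant of G in the set): holds — descendants of G are {A}; none are in {S}.
Condition 2 (every backdoor path blocked by {S}):
  P1: open — no interior node is in the conditioning set.
  P2: open — no interior node is in the conditioning set.
{S} does not satisfy the backdoor criterion.

No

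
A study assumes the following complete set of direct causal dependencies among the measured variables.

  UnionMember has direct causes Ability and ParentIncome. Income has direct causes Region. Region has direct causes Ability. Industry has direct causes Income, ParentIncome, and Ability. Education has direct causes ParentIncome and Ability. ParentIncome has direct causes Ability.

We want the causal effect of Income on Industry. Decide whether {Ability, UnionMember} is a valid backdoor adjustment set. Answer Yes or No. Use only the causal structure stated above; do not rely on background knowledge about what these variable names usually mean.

Yes

Backdoor paths from Income to Industry (paths whose first edge points into Income):
  P1: Income <- Region <- Ability -> ParentIncome -> Industry
  P2: Income <- Region <- Ability -> Industry
  P3: Income <- Region <- Ability -> UnionMember <- ParentIncome -> Industry
  P4: Income <- Region <- Ability -> Education <- ParentIncome -> Industry
Condition 1 (no descendant of Income in the set): holds — descendants of Income are {Industry}; none are in {Ability, UnionMember}.
Condition 2 (every backdoor path blocked by {Ability, UnionMember}):
  P1: blocked at fork node Ability ∈ conditioning set.
  P2: blocked at fork node Ability ∈ conditioning set.
  P3: blocked at fork node Ability ∈ conditioning set.
  P4: blocked at fork node Ability ∈ conditioning set.
{Ability, UnionMember} satisfies the backdoor criterion.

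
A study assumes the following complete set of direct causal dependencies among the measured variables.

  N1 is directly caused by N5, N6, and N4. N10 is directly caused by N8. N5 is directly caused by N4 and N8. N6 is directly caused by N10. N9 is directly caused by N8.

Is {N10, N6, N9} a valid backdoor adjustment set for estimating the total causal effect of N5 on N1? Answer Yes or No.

Backdoor paths from N5 to N1 (paths whose first edge points into N5):
  P1: N5 <- N8 -> N10 -> N6 -> N1
  P2: N5 <- N4 -> N1
Condition 1 (no descendant of N5 in the set): holds — descendants of N5 are {N1}; none are in {N10, N6, N9}.
Condition 2 (every backdoor path blocked by {N10, N6, N9}):
  P1: blocked at chain node N10 ∈ conditioning set.
  P2: open — no interior node is in the conditioning set.
{N10, N6, N9} does not satisfy the backdoor criterion.

No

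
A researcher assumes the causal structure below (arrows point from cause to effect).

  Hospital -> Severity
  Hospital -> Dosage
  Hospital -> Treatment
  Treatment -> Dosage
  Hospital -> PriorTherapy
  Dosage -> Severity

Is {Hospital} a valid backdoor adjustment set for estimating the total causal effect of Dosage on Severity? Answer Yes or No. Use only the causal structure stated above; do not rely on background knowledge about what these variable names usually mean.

Yes

Backdoor paths from Dosage to Severity (paths whose first edge points into Dosage):
  P1: Dosage <- Hospital -> Severity
  P2: Dosage <- Treatment <- Hospital -> Severity
Condition 1 (no descendant of Dosage in the set): holds — descendants of Dosage are {Severity}; none are in {Hospital}.
Condition 2 (every backdoor path blocked by {Hospital}):
  P1: blocked at fork node Hospital ∈ conditioning set.
  P2: blocked at fork node Hospital ∈ conditioning set.
{Hospital} satisfies the backdoor criterion.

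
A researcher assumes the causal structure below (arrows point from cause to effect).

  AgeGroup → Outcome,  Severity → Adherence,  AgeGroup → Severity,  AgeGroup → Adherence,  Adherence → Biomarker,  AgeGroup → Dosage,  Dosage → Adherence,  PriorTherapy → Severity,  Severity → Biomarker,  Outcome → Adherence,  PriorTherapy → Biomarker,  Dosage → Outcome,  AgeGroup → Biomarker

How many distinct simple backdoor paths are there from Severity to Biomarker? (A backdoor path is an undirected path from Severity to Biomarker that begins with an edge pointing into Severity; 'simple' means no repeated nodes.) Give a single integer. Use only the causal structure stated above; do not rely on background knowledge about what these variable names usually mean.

A backdoor path from Severity to Biomarker is any simple undirected path whose first edge points into Severity (i.e. leaves Severity via a parent).
Parents of Severity: {AgeGroup, PriorTherapy}.
Enumerating:
  P1: Severity <- AgeGroup -> Dosage -> Outcome -> Adherence -> Biomarker
  P2: Severity <- AgeGroup -> Dosage -> Adherence -> Biomarker
  P3: Severity <- AgeGroup -> Outcome <- Dosage -> Adherence -> Biomarker
  P4: Severity <- AgeGroup -> Outcome -> Adherence -> Biomarker
  P5: Severity <- AgeGroup -> Adherence -> Biomarker
  P6: Severity <- AgeGroup -> Biomarker
  P7: Severity <- PriorTherapy -> Biomarker
That exhausts the simple backdoor paths. Count: 7.

7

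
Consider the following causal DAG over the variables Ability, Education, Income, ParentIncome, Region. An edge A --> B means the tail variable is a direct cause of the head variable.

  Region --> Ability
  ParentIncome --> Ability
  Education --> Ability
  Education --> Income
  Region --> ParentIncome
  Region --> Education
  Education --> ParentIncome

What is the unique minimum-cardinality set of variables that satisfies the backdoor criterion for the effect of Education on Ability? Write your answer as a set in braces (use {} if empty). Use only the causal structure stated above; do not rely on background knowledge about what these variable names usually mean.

{Region}

Variables eligible for adjustment (non-descendants of Education, excluding Education and Ability): {Region}.
Backdoor paths from Education to Ability:
  P1: Education <- Region -> ParentIncome -> Ability
  P2: Education <- Region -> Ability
The empty set is not sufficient: P1 (Education <- Region -> ParentIncome -> Ability) has no collider blocking it and no conditioned non-collider, so it is open.
Try {Region}:
  P1: blocked at fork node Region ∈ conditioning set.
  P2: blocked at fork node Region ∈ conditioning set.
{Region} contains no descendant of Education and blocks every backdoor path.
{Region} is the unique smallest valid adjustment set.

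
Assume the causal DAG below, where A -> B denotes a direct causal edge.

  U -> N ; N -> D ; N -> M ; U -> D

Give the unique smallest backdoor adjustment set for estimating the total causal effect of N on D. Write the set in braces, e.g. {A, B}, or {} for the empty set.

{U}

Variables eligible for adjustment (non-descendants of N, excluding N and D): {U}.
Backdoor paths from N to D:
  P1: N <- U -> D
The empty set is not sufficient: P1 (N <- U -> D) has no collider blocking it and no conditioned non-collider, so it is open.
Try {U}:
  P1: blocked at fork node U ∈ conditioning set.
{U} contains no descendant of N and blocks every backdoor path.
{U} is the unique smallest valid adjustment set.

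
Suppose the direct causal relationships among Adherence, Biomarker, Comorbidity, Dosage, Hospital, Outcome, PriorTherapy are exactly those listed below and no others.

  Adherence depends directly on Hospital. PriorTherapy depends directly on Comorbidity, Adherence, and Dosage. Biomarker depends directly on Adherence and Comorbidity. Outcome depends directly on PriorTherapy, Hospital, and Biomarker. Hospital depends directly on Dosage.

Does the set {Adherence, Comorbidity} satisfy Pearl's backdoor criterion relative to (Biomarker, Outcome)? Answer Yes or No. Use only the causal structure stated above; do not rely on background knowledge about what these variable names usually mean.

Backdoor paths from Biomarker to Outcome (paths whose first edge points into Biomarker):
  P1: Biomarker <- Comorbidity -> PriorTherapy <- Dosage -> Hospital -> Outcome
  P2: Biomarker <- Comorbidity -> PriorTherapy <- Adherence <- Hospital -> Outcome
  P3: Biomarker <- Comorbidity -> PriorTherapy -> Outcome
  P4: Biomarker <- Adherence <- Hospital <- Dosage -> PriorTherapy -> Outcome
  P5: Biomarker <- Adherence <- Hospital -> Outcome
  P6: Biomarker <- Adherence -> PriorTherapy <- Dosage -> Hospital -> Outcome
  P7: Biomarker <- Adherence -> PriorTherapy -> Outcome
Condition 1 (no descendant of Biomarker in the set): holds — descendants of Biomarker are {Outcome}; none are in {Adherence, Comorbidity}.
Condition 2 (every backdoor path blocked by {Adherence, Comorbidity}):
  P1: blocked at fork node Comorbidity ∈ conditioning set.
  P2: blocked at fork node Comorbidity ∈ conditioning set.
  P3: blocked at fork node Comorbidity ∈ conditioning set.
  P4: blocked at chain node Adherence ∈ conditioning set.
  P5: blocked at chain node Adherence ∈ conditioning set.
  P6: blocked at fork node Adherence ∈ conditioning set.
  P7: blocked at fork node Adherence ∈ conditioning set.
{Adherence, Comorbidity} satisfies the backdoor criterion.

Yes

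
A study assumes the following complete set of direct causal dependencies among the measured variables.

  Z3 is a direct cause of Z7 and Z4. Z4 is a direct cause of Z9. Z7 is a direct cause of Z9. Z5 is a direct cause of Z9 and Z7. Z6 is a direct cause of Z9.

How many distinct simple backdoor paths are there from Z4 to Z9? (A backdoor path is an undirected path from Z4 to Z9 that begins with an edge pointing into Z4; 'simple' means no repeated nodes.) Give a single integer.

2

A backdoor path from Z4 to Z9 is any simple undirected path whose first edge points into Z4 (i.e. leaves Z4 via a parent).
Parents of Z4: {Z3}.
Enumerating:
  P1: Z4 <- Z3 -> Z7 <- Z5 -> Z9
  P2: Z4 <- Z3 -> Z7 -> Z9
That exhausts the simple backdoor paths. Count: 2.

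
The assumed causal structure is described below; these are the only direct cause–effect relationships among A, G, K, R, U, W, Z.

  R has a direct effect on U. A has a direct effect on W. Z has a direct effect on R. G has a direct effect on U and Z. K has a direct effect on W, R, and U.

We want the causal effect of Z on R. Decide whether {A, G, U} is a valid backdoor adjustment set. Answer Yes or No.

No

Backdoor paths from Z to R (paths whose first edge points into Z):
  P1: Z <- G -> U <- K -> R
  P2: Z <- G -> U <- R
Condition 1 (no descendant of Z in the set): FAILS — U is a descendant of Z.
Condition 2 (every backdoor path blocked by {A, G, U}):
  P1: blocked at fork node G ∈ conditioning set.
  P2: blocked at fork node G ∈ conditioning set.
{A, G, U} does not satisfy the backdoor criterion.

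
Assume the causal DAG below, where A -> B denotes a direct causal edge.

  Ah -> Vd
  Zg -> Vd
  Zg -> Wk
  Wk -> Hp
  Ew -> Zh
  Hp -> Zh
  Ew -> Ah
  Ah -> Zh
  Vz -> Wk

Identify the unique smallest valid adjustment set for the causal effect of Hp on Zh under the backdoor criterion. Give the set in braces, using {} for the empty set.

{}

Variables eligible for adjustment (non-descendants of Hp, excluding Hp and Zh): {Ah, Ew, Vd, Vz, Wk, Zg}.
Backdoor paths from Hp to Zh:
  P1: Hp <- Wk <- Zg -> Vd <- Ah <- Ew -> Zh
  P2: Hp <- Wk <- Zg -> Vd <- Ah -> Zh
Each backdoor path contains an unconditioned collider, so every path is already blocked with the empty conditioning set:
  P1: blocked at collider Vd (neither it nor any descendant is in the conditioning set).
  P2: blocked at collider Vd (neither it nor any descendant is in the conditioning set).
The empty set is therefore the unique smallest valid set.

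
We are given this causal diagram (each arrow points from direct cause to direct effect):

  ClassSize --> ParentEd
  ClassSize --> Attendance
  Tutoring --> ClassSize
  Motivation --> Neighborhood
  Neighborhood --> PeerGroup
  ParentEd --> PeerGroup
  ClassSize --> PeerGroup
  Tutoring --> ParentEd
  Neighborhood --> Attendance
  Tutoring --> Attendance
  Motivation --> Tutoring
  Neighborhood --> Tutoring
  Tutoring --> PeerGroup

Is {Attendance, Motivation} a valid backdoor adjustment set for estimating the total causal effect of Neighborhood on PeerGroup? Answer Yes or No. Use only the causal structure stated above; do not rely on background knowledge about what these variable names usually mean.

No

Backdoor paths from Neighborhood to PeerGroup (paths whose first edge points into Neighborhood):
  P1: Neighborhood <- Motivation -> Tutoring -> ClassSize -> ParentEd -> PeerGroup
  P2: Neighborhood <- Motivation -> Tutoring -> ClassSize -> PeerGroup
  P3: Neighborhood <- Motivation -> Tutoring -> ParentEd <- ClassSize -> PeerGroup
  P4: Neighborhood <- Motivation -> Tutoring -> ParentEd -> PeerGroup
  P5: Neighborhood <- Motivation -> Tutoring -> Attendance <- ClassSize -> ParentEd -> PeerGroup
  P6: Neighborhood <- Motivation -> Tutoring -> Attendance <- ClassSize -> PeerGroup
  P7: Neighborhood <- Motivation -> Tutoring -> PeerGroup
Condition 1 (no descendant of Neighborhood in the set): FAILS — Attendance is a descendant of Neighborhood.
Condition 2 (every backdoor path blocked by {Attendance, Motivation}):
  P1: blocked at fork node Motivation ∈ conditioning set.
  P2: blocked at fork node Motivation ∈ conditioning set.
  P3: blocked at fork node Motivation ∈ conditioning set.
  P4: blocked at fork node Motivation ∈ conditioning set.
  P5: blocked at fork node Motivation ∈ conditioning set.
  P6: blocked at fork node Motivation ∈ conditioning set.
  P7: blocked at fork node Motivation ∈ conditioning set.
{Attendance, Motivation} does not satisfy the backdoor criterion.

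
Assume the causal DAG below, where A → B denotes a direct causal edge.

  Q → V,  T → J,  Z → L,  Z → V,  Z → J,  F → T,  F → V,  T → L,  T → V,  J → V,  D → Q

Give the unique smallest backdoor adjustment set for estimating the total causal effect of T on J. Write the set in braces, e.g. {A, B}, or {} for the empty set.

Variables eligible for adjustment (non-descendants of T, excluding T and J): {D, F, Q, Z}.
Backdoor paths from T to J:
  P1: T <- F -> V <- Z -> J
  P2: T <- F -> V <- J
Each backdoor path contains an unconditioned collider, so every path is already blocked with the empty conditioning set:
  P1: blocked at collider V (neither it nor any descendant is in the conditioning set).
  P2: blocked at collider V (neither it nor any descendant is in the conditioning set).
The empty set is therefore the unique smallest valid set.

{}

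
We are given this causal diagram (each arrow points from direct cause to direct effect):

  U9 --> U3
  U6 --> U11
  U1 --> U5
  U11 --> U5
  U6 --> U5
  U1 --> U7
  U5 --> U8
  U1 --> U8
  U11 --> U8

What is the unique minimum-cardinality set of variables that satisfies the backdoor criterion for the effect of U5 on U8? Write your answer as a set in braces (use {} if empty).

Variables eligible for adjustment (non-descendants of U5, excluding U5 and U8): {U1, U11, U3, U6, U7, U9}.
Backdoor paths from U5 to U8:
  P1: U5 <- U6 -> U11 -> U8
  P2: U5 <- U1 -> U8
  P3: U5 <- U11 -> U8
The empty set is not sufficient: P1 (U5 <- U6 -> U11 -> U8) has no collider blocking it and no conditioned non-collider, so it is open.
Try {U1, U11}:
  P1: blocked at chain node U11 ∈ conditioning set.
  P2: blocked at fork node U1 ∈ conditioning set.
  P3: blocked at fork node U11 ∈ conditioning set.
{U1, U11} contains no descendant of U5 and blocks every backdoor path.
Every element of {U1, U11} is needed (dropping U1 leaves P2 open; dropping U11 leaves P1 open), so no proper subset is valid.
Among all size-2 subsets of the eligible variables, only {U1, U11} blocks every backdoor path, so it is the unique smallest valid adjustment set.

{U1, U11}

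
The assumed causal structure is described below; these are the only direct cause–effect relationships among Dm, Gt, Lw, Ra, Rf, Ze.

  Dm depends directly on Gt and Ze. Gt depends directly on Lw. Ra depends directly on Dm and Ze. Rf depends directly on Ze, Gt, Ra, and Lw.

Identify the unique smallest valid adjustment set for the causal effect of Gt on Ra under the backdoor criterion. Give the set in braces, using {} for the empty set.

{}

Variables eligible for adjustment (non-descendants of Gt, excluding Gt and Ra): {Lw, Ze}.
Backdoor paths from Gt to Ra:
  P1: Gt <- Lw -> Rf <- Ze -> Dm -> Ra
  P2: Gt <- Lw -> Rf <- Ze -> Ra
  P3: Gt <- Lw -> Rf <- Ra
Each backdoor path contains an unconditioned collider, so every path is already blocked with the empty conditioning set:
  P1: blocked at collider Rf (neither it nor any descendant is in the conditioning set).
  P2: blocked at collider Rf (neither it nor any descendant is in the conditioning set).
  P3: blocked at collider Rf (neither it nor any descendant is in the conditioning set).
The empty set is therefore the unique smallest valid set.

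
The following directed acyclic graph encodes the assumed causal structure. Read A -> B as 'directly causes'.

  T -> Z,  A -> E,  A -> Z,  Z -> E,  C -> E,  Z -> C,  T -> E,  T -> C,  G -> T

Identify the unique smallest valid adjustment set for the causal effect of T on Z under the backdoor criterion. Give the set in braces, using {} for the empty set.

{}

Variables eligible for adjustment (non-descendants of T, excluding T and Z): {A, G}.
Backdoor paths from T to Z:
  (none)
With no backdoor paths the empty set already satisfies the criterion, and it is trivially minimal.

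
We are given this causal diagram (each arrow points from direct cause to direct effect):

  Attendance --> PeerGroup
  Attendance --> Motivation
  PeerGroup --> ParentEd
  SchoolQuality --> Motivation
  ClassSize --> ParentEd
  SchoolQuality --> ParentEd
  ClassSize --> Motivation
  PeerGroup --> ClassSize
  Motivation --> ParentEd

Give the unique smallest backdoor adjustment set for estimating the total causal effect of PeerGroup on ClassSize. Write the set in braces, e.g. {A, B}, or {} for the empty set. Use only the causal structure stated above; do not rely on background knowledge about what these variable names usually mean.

{}

Variables eligible for adjustment (non-descendants of PeerGroup, excluding PeerGroup and ClassSize): {Attendance, SchoolQuality}.
Backdoor paths from PeerGroup to ClassSize:
  P1: PeerGroup <- Attendance -> Motivation <- SchoolQuality -> ParentEd <- ClassSize
  P2: PeerGroup <- Attendance -> Motivation <- ClassSize
  P3: PeerGroup <- Attendance -> Motivation -> ParentEd <- ClassSize
Each backdoor path contains an unconditioned collider, so every path is already blocked with the empty conditioning set:
  P1: blocked at collider Motivation (neither it nor any descendant is in the conditioning set).
  P2: blocked at collider Motivation (neither it nor any descendant is in the conditioning set).
  P3: blocked at collider ParentEd (neither it nor any descendant is in the conditioning set).
The empty set is therefore the unique smallest valid set.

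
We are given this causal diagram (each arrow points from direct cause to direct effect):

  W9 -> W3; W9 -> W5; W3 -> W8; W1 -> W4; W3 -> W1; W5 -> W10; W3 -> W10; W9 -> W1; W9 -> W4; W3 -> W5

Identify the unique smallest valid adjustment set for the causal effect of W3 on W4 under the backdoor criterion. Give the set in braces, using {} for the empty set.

Variables eligible for adjustment (non-descendants of W3, excluding W3 and W4): {W9}.
Backdoor paths from W3 to W4:
  P1: W3 <- W9 -> W1 -> W4
  P2: W3 <- W9 -> W4
The empty set is not sufficient: P1 (W3 <- W9 -> W1 -> W4) has no collider blocking it and no conditioned non-collider, so it is open.
Try {W9}:
  P1: blocked at fork node W9 ∈ conditioning set.
  P2: blocked at fork node W9 ∈ conditioning set.
{W9} contains no descendant of W3 and blocks every backdoor path.
{W9} is the unique smallest valid adjustment set.

{W9}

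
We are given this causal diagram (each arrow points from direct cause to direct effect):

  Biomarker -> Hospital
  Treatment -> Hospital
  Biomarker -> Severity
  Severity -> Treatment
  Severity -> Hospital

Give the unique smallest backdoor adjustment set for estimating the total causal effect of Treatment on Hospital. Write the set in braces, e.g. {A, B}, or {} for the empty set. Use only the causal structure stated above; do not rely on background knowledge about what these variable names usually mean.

Variables eligible for adjustment (non-descendants of Treatment, excluding Treatment and Hospital): {Biomarker, Severity}.
Backdoor paths from Treatment to Hospital:
  P1: Treatment <- Severity <- Biomarker -> Hospital
  P2: Treatment <- Severity -> Hospital
The empty set is not sufficient: P1 (Treatment <- Severity <- Biomarker -> Hospital) has no collider blocking it and no conditioned non-collider, so it is open.
Try {Severity}:
  P1: blocked at chain node Severity ∈ conditioning set.
  P2: blocked at fork node Severity ∈ conditioning set.
{Severity} contains no descendant of Treatment and blocks every backdoor path.
No other singleton works — e.g. {Biomarker} leaves P2 open — so {Severity} is the unique smallest valid adjustment set.

{Severity}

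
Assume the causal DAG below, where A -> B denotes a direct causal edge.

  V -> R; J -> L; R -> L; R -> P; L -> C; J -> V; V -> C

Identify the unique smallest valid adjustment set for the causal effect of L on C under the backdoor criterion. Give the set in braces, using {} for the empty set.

{V}

Variables eligible for adjustment (non-descendants of L, excluding L and C): {J, P, R, V}.
Backdoor paths from L to C:
  P1: L <- J -> V -> C
  P2: L <- R <- V -> C
The empty set is not sufficient: P1 (L <- J -> V -> C) has no collider blocking it and no conditioned non-collider, so it is open.
Try {V}:
  P1: blocked at chain node V ∈ conditioning set.
  P2: blocked at fork node V ∈ conditioning set.
{V} contains no descendant of L and blocks every backdoor path.
No other singleton works — e.g. {J} leaves P2 open — so {V} is the unique smallest valid adjustment set.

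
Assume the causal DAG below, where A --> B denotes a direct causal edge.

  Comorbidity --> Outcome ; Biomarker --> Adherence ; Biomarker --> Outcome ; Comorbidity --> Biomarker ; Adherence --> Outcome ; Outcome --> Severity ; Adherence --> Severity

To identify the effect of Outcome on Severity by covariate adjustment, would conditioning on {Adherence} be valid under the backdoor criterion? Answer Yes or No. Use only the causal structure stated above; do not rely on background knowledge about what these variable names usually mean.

Yes

Backdoor paths from Outcome to Severity (paths whose first edge points into Outcome):
  P1: Outcome <- Comorbidity -> Biomarker -> Adherence -> Severity
  P2: Outcome <- Biomarker -> Adherence -> Severity
  P3: Outcome <- Adherence -> Severity
Condition 1 (no descendant of Outcome in the set): holds — descendants of Outcome are {Severity}; none are in {Adherence}.
Condition 2 (every backdoor path blocked by {Adherence}):
  P1: blocked at chain node Adherence ∈ conditioning set.
  P2: blocked at chain node Adherence ∈ conditioning set.
  P3: blocked at fork node Adherence ∈ conditioning set.
{Adherence} satisfies the backdoor criterion.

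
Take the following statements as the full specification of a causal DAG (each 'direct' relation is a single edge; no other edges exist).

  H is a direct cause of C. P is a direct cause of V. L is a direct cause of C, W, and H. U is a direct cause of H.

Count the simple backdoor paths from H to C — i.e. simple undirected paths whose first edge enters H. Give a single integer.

1

A backdoor path from H to C is any simple undirected path whose first edge points into H (i.e. leaves H via a parent).
Parents of H: {L, U}.
Enumerating:
  P1: H <- L -> C
That exhausts the simple backdoor paths. Count: 1.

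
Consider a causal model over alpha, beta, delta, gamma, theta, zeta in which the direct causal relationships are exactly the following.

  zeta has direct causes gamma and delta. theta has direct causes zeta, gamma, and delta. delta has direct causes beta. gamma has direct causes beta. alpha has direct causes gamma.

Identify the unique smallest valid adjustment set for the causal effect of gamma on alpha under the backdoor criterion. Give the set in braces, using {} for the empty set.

{}

Variables eligible for adjustment (non-descendants of gamma, excluding gamma and alpha): {beta, delta}.
Backdoor paths from gamma to alpha:
  (none)
With no backdoor paths the empty set already satisfies the criterion, and it is trivially minimal.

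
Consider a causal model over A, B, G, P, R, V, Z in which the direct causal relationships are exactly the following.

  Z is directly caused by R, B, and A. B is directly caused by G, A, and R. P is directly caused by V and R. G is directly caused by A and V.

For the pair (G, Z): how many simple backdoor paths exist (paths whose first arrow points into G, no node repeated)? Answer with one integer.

A backdoor path from G to Z is any simple undirected path whose first edge points into G (i.e. leaves G via a parent).
Parents of G: {A, V}.
Enumerating:
  P1: G <- A -> B <- R -> Z
  P2: G <- A -> B -> Z
  P3: G <- A -> Z
  P4: G <- V -> P <- R -> B <- A -> Z
  P5: G <- V -> P <- R -> B -> Z
  P6: G <- V -> P <- R -> Z
That exhausts the simple backdoor paths. Count: 6.

6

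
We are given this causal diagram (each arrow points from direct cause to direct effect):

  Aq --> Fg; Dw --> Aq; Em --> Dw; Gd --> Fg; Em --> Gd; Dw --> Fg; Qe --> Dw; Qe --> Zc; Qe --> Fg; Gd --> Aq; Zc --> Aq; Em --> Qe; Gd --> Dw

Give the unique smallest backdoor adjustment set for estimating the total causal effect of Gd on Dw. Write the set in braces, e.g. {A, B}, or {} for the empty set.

Variables eligible for adjustment (non-descendants of Gd, excluding Gd and Dw): {Em, Qe, Zc}.
Backdoor paths from Gd to Dw:
  P1: Gd <- Em -> Qe -> Zc -> Aq <- Dw
  P2: Gd <- Em -> Qe -> Zc -> Aq -> Fg <- Dw
  P3: Gd <- Em -> Qe -> Dw
  P4: Gd <- Em -> Qe -> Fg <- Dw
  P5: Gd <- Em -> Qe -> Fg <- Aq <- Dw
  P6: Gd <- Em -> Dw
The empty set is not sufficient: P3 (Gd <- Em -> Qe -> Dw) has no collider blocking it and no conditioned non-collider, so it is open.
Try {Em}:
  P1: blocked at fork node Em ∈ conditioning set.
  P2: blocked at fork node Em ∈ conditioning set.
  P3: blocked at fork node Em ∈ conditioning set.
  P4: blocked at fork node Em ∈ conditioning set.
  P5: blocked at fork node Em ∈ conditioning set.
  P6: blocked at fork node Em ∈ conditioning set.
{Em} contains no descendant of Gd and blocks every backdoor path.
No other singleton works — e.g. {Qe} leaves P6 open — so {Em} is the unique smallest valid adjustment set.

{Em}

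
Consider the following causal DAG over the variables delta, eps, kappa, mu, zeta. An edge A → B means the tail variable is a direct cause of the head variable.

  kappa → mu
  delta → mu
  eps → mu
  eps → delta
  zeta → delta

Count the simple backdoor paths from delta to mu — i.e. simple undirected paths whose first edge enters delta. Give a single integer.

1

A backdoor path from delta to mu is any simple undirected path whose first edge points into delta (i.e. leaves delta via a parent).
Parents of delta: {eps, zeta}.
Enumerating:
  P1: delta <- eps -> mu
That exhausts the simple backdoor paths. Count: 1.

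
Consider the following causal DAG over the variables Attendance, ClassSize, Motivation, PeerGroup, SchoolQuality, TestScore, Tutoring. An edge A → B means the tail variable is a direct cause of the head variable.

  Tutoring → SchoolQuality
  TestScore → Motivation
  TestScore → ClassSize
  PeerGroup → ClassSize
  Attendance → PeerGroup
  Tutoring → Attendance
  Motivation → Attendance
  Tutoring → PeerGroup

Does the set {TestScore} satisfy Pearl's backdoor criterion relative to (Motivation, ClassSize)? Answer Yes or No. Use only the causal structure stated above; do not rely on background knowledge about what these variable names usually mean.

Yes

Backdoor paths from Motivation to ClassSize (paths whose first edge points into Motivation):
  P1: Motivation <- TestScore -> ClassSize
Condition 1 (no descendant of Motivation in the set): holds — descendants of Motivation are {Attendance, ClassSize, PeerGroup}; none are in {TestScore}.
Condition 2 (every backdoor path blocked by {TestScore}):
  P1: blocked at fork node TestScore ∈ conditioning set.
{TestScore} satisfies the backdoor criterion.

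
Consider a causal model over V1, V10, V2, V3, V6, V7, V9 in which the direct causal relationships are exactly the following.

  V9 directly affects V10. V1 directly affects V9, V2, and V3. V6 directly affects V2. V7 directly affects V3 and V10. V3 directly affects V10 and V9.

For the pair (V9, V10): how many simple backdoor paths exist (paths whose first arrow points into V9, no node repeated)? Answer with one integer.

4

A backdoor path from V9 to V10 is any simple undirected path whose first edge points into V9 (i.e. leaves V9 via a parent).
Parents of V9: {V1, V3}.
Enumerating:
  P1: V9 <- V1 -> V3 <- V7 -> V10
  P2: V9 <- V1 -> V3 -> V10
  P3: V9 <- V3 <- V7 -> V10
  P4: V9 <- V3 -> V10
That exhausts the simple backdoor paths. Count: 4.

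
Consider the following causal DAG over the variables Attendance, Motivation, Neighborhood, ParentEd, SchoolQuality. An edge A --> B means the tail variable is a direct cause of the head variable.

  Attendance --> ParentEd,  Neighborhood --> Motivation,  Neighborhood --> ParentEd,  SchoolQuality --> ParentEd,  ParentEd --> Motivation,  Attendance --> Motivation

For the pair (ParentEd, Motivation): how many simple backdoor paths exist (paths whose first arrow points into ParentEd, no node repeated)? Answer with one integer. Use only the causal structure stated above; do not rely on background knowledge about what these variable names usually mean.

A backdoor path from ParentEd to Motivation is any simple undirected path whose first edge points into ParentEd (i.e. leaves ParentEd via a parent).
Parents of ParentEd: {Attendance, Neighborhood, SchoolQuality}.
Enumerating:
  P1: ParentEd <- Neighborhood -> Motivation
  P2: ParentEd <- Attendance -> Motivation
That exhausts the simple backdoor paths. Count: 2.

2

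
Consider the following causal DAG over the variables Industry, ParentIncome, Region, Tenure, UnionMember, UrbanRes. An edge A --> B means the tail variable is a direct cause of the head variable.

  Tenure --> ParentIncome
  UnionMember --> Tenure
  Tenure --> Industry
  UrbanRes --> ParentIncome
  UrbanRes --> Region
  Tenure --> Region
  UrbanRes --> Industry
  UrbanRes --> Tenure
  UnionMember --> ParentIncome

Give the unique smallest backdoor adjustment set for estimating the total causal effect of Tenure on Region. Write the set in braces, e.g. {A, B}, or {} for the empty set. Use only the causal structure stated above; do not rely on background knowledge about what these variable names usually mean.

{UrbanRes}

Variables eligible for adjustment (non-descendants of Tenure, excluding Tenure and Region): {UnionMember, UrbanRes}.
Backdoor paths from Tenure to Region:
  P1: Tenure <- UrbanRes -> Region
  P2: Tenure <- UnionMember -> ParentIncome <- UrbanRes -> Region
The empty set is not sufficient: P1 (Tenure <- UrbanRes -> Region) has no collider blocking it and no conditioned non-collider, so it is open.
Try {UrbanRes}:
  P1: blocked at fork node UrbanRes ∈ conditioning set.
  P2: blocked at collider ParentIncome (neither it nor any descendant is in the conditioning set).
{UrbanRes} contains no descendant of Tenure and blocks every backdoor path.
No other singleton works — e.g. {UnionMember} leaves P1 open — so {UrbanRes} is the unique smallest valid adjustment set.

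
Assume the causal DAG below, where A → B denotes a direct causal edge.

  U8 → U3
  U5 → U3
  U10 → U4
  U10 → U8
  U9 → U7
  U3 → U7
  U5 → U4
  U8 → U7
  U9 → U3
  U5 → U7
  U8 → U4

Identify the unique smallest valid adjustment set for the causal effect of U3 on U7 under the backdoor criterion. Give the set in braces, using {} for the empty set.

Variables eligible for adjustment (non-descendants of U3, excluding U3 and U7): {U10, U4, U5, U8, U9}.
Backdoor paths from U3 to U7:
  P1: U3 <- U9 -> U7
  P2: U3 <- U5 -> U4 <- U10 -> U8 -> U7
  P3: U3 <- U5 -> U4 <- U8 -> U7
  P4: U3 <- U5 -> U7
  P5: U3 <- U8 <- U10 -> U4 <- U5 -> U7
  P6: U3 <- U8 -> U4 <- U5 -> U7
  P7: U3 <- U8 -> U7
The empty set is not sufficient: P1 (U3 <- U9 -> U7) has no collider blocking it and no conditioned non-collider, so it is open.
Try {U5, U8, U9}:
  P1: blocked at fork node U9 ∈ conditioning set.
  P2: blocked at fork node U5 ∈ conditioning set.
  P3: blocked at fork node U5 ∈ conditioning set.
  P4: blocked at fork node U5 ∈ conditioning set.
  P5: blocked at chain node U8 ∈ conditioning set.
  P6: blocked at fork node U8 ∈ conditioning set.
  P7: blocked at fork node U8 ∈ conditioning set.
{U5, U8, U9} contains no descendant of U3 and blocks every backdoor path.
Every element of {U5, U8, U9} is needed (dropping U5 leaves P4 open; dropping U8 leaves P7 open; dropping U9 leaves P1 open), so no proper subset is valid.
Among all size-3 subsets of the eligible variables, only {U5, U8, U9} blocks every backdoor path, so it is the unique smallest valid adjustment set.

{U5, U8, U9}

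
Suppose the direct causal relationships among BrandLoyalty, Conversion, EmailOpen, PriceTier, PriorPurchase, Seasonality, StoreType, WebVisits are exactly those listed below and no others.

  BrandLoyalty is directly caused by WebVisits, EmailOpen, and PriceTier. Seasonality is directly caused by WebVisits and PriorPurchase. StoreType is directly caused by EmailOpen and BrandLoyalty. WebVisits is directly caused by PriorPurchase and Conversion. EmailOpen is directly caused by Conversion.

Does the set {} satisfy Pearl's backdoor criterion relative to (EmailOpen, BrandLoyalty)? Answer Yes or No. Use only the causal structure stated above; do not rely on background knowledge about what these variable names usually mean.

No

Backdoor paths from EmailOpen to BrandLoyalty (paths whose first edge points into EmailOpen):
  P1: EmailOpen <- Conversion -> WebVisits -> BrandLoyalty
Condition 1 (no descendant of EmailOpen in the set): holds — descendants of EmailOpen are {BrandLoyalty, StoreType}; none are in {}.
Condition 2 (every backdoor path blocked by {}):
  P1: open — no interior node is in the conditioning set.
{} does not satisfy the backdoor criterion.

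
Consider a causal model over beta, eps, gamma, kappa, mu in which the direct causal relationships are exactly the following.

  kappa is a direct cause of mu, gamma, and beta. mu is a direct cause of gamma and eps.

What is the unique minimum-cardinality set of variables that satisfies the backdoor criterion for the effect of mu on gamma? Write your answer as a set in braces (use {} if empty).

Variables eligible for adjustment (non-descendants of mu, excluding mu and gamma): {beta, kappa}.
Backdoor paths from mu to gamma:
  P1: mu <- kappa -> gamma
The empty set is not sufficient: P1 (mu <- kappa -> gamma) has no collider blocking it and no conditioned non-collider, so it is open.
Try {kappa}:
  P1: blocked at fork node kappa ∈ conditioning set.
{kappa} contains no descendant of mu and blocks every backdoor path.
No other singleton works — e.g. {beta} leaves P1 open — so {kappa} is the unique smallest valid adjustment set.

{kappa}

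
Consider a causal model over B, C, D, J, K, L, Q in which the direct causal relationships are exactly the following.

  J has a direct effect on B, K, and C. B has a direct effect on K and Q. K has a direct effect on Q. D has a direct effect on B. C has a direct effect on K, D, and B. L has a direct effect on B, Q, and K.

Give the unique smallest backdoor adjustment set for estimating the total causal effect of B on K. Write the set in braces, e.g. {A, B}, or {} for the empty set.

{C, J, L}

Variables eligible for adjustment (non-descendants of B, excluding B and K): {C, D, J, L}.
Backdoor paths from B to K:
  P1: B <- J -> C -> K
  P2: B <- J -> K
  P3: B <- C <- J -> K
  P4: B <- C -> K
  P5: B <- L -> K
  P6: B <- L -> Q <- K
  P7: B <- D <- C <- J -> K
  P8: B <- D <- C -> K
The empty set is not sufficient: P1 (B <- J -> C -> K) has no collider blocking it and no conditioned non-collider, so it is open.
Try {C, J, L}:
  P1: blocked at fork node J ∈ conditioning set.
  P2: blocked at fork node J ∈ conditioning set.
  P3: blocked at chain node C ∈ conditioning set.
  P4: blocked at fork node C ∈ conditioning set.
  P5: blocked at fork node L ∈ conditioning set.
  P6: blocked at fork node L ∈ conditioning set.
  P7: blocked at chain node C ∈ conditioning set.
  P8: blocked at fork node C ∈ conditioning set.
{C, J, L} contains no descendant of B and blocks every backdoor path.
Every element of {C, J, L} is needed (dropping C leaves P4 open; dropping J leaves P2 open; dropping L leaves P5 open), so no proper subset is valid.
Among all size-3 subsets of the eligible variables, only {C, J, L} blocks every backdoor path, so it is the unique smallest valid adjustment set.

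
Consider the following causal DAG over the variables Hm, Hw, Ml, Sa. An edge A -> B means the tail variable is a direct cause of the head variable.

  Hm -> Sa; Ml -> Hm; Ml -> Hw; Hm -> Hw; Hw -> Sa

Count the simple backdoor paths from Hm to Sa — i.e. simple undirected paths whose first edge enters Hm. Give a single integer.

1

A backdoor path from Hm to Sa is any simple undirected path whose first edge points into Hm (i.e. leaves Hm via a parent).
Parents of Hm: {Ml}.
Enumerating:
  P1: Hm <- Ml -> Hw -> Sa
That exhausts the simple backdoor paths. Count: 1.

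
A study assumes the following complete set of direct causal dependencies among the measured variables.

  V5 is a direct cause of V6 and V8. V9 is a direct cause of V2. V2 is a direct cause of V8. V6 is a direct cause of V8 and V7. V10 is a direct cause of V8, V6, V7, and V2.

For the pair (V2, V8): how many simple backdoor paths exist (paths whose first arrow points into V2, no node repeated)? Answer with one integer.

5

A backdoor path from V2 to V8 is any simple undirected path whose first edge points into V2 (i.e. leaves V2 via a parent).
Parents of V2: {V10, V9}.
Enumerating:
  P1: V2 <- V10 -> V6 <- V5 -> V8
  P2: V2 <- V10 -> V6 -> V8
  P3: V2 <- V10 -> V8
  P4: V2 <- V10 -> V7 <- V6 <- V5 -> V8
  P5: V2 <- V10 -> V7 <- V6 -> V8
That exhausts the simple backdoor paths. Count: 5.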